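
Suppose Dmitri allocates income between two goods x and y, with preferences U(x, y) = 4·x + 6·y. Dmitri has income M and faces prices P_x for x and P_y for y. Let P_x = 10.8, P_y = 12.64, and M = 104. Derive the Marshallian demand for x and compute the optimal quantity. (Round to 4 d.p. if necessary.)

Numerically: x* = 0, y* = 8.2278.

x* = 0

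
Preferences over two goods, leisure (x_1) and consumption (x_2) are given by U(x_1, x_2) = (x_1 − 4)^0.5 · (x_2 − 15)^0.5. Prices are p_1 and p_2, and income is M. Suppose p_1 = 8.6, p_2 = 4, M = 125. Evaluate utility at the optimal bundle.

V = 2.6086

This is Cobb-Douglas in (x_1−4, x_2−15): tangency gives 0.5·p_2·(x_2−15) = 0.5·p_1·(x_1−4).
After buying the subsistence bundle (4, 15), a share 0.5 of the remaining income goes to x_1: x_1* = 4 + 0.5·(M − 4p_1 − 15p_2)/p_1.
Discretionary income = 125 − 4·8.6 − 15·4 = 30.6; x_1* = 4 + 0.5·30.6/8.6 = 5.7791; x_2* = 15 + 0.5·30.6/4 = 18.825.
Utility at the optimum: U(5.7791, 18.825) = 2.6086.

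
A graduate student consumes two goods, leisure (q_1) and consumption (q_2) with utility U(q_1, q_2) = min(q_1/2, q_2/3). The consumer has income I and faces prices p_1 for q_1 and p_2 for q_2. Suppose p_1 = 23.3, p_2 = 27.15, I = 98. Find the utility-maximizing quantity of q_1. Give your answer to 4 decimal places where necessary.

q_1* = 1.5307

With perfect complements, no substitution: consume in ratio q_1:q_2 = 2:3.
Budget: p_1·q_1 + p_2·(3/2)·q_1 = I, so (2·p_1 + 3·p_2)·q_1 = 2·I.
Demand: q_1*(p_1,p_2,I) = 2·I/(2·p_1 + 3·p_2), q_2* = 3·I/(2·p_1 + 3·p_2).
Here 2·23.3 + 3·27.15 = 128.05, giving q_1* = 1.5307.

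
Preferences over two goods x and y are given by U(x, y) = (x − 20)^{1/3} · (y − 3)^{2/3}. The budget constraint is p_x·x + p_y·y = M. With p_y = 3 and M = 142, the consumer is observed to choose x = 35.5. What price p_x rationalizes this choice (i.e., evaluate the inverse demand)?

p_x = 2

This is Cobb-Douglas in (x−20, y−3): tangency gives 1/3·p_y·(y−3) = 2/3·p_x·(x−20).
Substituting into the budget: x* = 20 + 1/3·(M − 20·p_x − 3·p_y)/p_x, and y* = 3 + 2/3·(…)/p_y.
Set x* = 35.5 in the demand function and solve for p_x: p_x = 2.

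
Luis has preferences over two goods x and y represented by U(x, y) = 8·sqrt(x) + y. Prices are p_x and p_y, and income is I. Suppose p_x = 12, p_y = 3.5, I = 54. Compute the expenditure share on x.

share on x = 0.3025

Solve: √x = 4·p_y/p_x, so x*(p_x,p_y) = (4·p_y/p_x)², and y* = (I − p_x·x*)/p_y.
Plugging in: x* = (4·3.5/12)² = 1.3611, y* = 10.7619.
Expenditure on x: 12·1.3611 = 16.3333; share = 0.3025.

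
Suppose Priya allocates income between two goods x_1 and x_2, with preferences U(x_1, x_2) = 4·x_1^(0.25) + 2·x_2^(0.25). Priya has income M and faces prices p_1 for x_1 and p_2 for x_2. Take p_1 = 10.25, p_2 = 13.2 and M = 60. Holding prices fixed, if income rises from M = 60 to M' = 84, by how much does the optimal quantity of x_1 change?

Δx_1* = 1.7157

MU_x_1 ∝ 4·x_1^(-0.75), MU_x_2 ∝ 2·x_2^(-0.75), so MRS = 2·(x_2/x_1)^(0.75) = p_1/p_2.
Hence x_2/x_1 = ((1/2)·p_1/p_2)^(1/(0.75)), i.e. raised to the 4/3 power.
With the ratio pinned down, the budget gives x_1* = M/(p_1 + p_2·(x_2/x_1)) and x_2* = (x_2/x_1)·x_1*.
Numerically x_2/x_1 = 0.283243, so x_1* = 60/(10.25 + 13.2·0.283243) = 4.2891.
At M' = 84: x_1* = 6.0048. Change: 6.0048 − 4.2891 = 1.7157.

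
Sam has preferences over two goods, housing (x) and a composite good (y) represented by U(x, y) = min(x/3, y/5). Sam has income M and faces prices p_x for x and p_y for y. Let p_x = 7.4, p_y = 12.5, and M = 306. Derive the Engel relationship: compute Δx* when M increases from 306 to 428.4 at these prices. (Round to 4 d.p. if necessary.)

Leontief preferences: the optimum is at the kink where x/3 = y/5, i.e. y = (5/3)·x.
Budget: p_x·x + p_y·(5/3)·x = M, so (3·p_x + 5·p_y)·x = 3·M.
Demand: x*(p_x,p_y,M) = 3·M/(3·p_x + 5·p_y), y* = 5·M/(3·p_x + 5·p_y).
Here 3·7.4 + 5·12.5 = 84.7, giving x* = 10.8383.
At M' = 428.4: x* = 15.1736. Change: 15.1736 − 10.8383 = 4.3353.

Δx* = 4.3353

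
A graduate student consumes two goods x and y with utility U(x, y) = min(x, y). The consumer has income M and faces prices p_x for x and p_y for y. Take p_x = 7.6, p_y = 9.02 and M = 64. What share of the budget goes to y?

Here 7.6 + 9.02 = 16.62, giving x* = 3.8508 and y* = 3.8508.
Expenditure on y: 9.02·3.8508 = 34.7341; share = 0.5427.

share on y = 0.5427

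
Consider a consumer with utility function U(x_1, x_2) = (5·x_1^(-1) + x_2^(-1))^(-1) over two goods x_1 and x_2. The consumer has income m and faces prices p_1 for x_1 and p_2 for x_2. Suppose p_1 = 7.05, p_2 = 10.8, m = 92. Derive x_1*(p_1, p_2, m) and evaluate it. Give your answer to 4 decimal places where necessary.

From the CES first-order condition, 5·(x_2/x_1)^(2) = p_1/p_2.
Hence x_2/x_1 = ((1/5)·p_1/p_2)^(1/(2)), i.e. raised to the 0.5 power.
With the ratio pinned down, the budget gives x_1* = m/(p_1 + p_2·(x_2/x_1)) and x_2* = (x_2/x_1)·x_1*.
Numerically x_2/x_1 = 0.361325, so x_1* = 92/(7.05 + 10.8·0.361325) = 8.4001.

x_1* = 8.4001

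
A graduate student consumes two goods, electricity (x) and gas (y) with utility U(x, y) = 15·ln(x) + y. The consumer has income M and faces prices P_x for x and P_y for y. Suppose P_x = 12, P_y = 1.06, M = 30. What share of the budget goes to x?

share on x = 0.53

MU_x = 15/x, MU_y = 1. Tangency: 15/x = P_x/P_y.
So x*(P_x,P_y) = 15·P_y/P_x, independent of income; and y* = (M − 15·P_y)/P_y.
At the given prices: x* = 15·1.06/12 = 1.325, and y* = 13.3019.
Expenditure on x: 12·1.325 = 15.9; share = 0.53.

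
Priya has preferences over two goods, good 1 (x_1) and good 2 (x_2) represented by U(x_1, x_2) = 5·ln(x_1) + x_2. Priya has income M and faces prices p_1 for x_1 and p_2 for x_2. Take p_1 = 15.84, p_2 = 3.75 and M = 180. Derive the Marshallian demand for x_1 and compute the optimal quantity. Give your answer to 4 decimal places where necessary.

MU_x_1 = 5/x_1, MU_x_2 = 1. Tangency: 5/x_1 = p_1/p_2.
So x_1*(p_1,p_2) = 5·p_2/p_1, independent of income; and x_2* = (M − 5·p_2)/p_2.
At the given prices: x_1* = 5·3.75/15.84 = 1.1837.

x_1* = 1.1837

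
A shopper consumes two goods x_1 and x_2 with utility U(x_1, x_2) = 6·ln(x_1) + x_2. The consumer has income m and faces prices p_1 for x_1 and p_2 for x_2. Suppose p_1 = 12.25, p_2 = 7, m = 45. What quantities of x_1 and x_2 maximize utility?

x_1* = 3.4286, x_2* = 0.4286

MU_x_1 = 6/x_1, MU_x_2 = 1. Tangency: 6/x_1 = p_1/p_2.
So x_1*(p_1,p_2) = 6·p_2/p_1, independent of income; and x_2* = (m − 6·p_2)/p_2.
At the given prices: x_1* = 6·7/12.25 = 3.4286, and x_2* = 0.4286.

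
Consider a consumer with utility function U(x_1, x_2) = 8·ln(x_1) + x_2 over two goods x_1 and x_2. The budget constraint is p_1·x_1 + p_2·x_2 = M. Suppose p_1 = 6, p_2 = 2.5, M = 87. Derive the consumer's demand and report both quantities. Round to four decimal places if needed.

MU_x_1 = 8/x_1, MU_x_2 = 1. Tangency: 8/x_1 = p_1/p_2.
So x_1*(p_1,p_2) = 8·p_2/p_1, independent of income; and x_2* = (M − 8·p_2)/p_2.
At the given prices: x_1* = 8·2.5/6 = 3.3333, and x_2* = 26.8.

x_1* = 3.3333, x_2* = 26.8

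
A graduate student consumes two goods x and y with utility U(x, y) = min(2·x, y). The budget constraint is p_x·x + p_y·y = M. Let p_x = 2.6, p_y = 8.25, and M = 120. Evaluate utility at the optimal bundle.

Demand: x*(p_x,p_y,M) = M/(p_x + 2·p_y), y* = 2·M/(p_x + 2·p_y).
Here 2.6 + 2·8.25 = 19.1, giving x* = 6.2827 and y* = 12.5654.
Utility at the optimum: U(6.2827, 12.5654) = 12.5654.

V = 12.5654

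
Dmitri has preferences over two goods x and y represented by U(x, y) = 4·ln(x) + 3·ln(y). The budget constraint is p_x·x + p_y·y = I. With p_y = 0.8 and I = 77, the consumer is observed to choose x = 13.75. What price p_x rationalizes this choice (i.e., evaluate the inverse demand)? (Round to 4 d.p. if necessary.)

p_x = 3.2

MU_x/MU_y = (4·y)/(3·x); tangency sets this equal to p_x/p_y.
So 4·p_y·y = 3·p_x·x; combined with the budget, a share 4/7 of income goes to x.
Demand: x*(p_x,p_y,I) = 4/7·I/p_x and y* = 3/7·I/p_y.
Set x* = 13.75 in the demand function and solve for p_x: p_x = 3.2.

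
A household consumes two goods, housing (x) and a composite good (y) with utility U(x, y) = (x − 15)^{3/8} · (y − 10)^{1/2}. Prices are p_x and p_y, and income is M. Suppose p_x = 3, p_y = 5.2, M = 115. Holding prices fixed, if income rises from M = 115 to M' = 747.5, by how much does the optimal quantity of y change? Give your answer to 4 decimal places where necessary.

Δy* = 69.5055

This is Cobb-Douglas in (x−15, y−10): tangency gives 0.375·p_y·(y−10) = 0.5·p_x·(x−15).
After buying the subsistence bundle (15, 10), a share 3/7 of the remaining income goes to x: x* = 15 + 3/7·(M − 15p_x − 10p_y)/p_x.
Discretionary income = 115 − 15·3 − 10·5.2 = 18; y* = 10 + 4/7·18/5.2 = 11.978.
At M' = 747.5: y* = 81.4835. Change: 81.4835 − 11.978 = 69.5055.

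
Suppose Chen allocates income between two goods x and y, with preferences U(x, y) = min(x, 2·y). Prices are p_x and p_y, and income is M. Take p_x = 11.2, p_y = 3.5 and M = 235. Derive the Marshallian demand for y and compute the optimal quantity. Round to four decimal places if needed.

With perfect complements, no substitution: consume in ratio x:y = 2:1.
Budget: p_x·x + p_y·(1/2)·x = M, so (2·p_x + p_y)·x = 2·M.
Demand: x*(p_x,p_y,M) = 2·M/(2·p_x + p_y), y* = M/(2·p_x + p_y).
Here 2·11.2 + 3.5 = 25.9, giving y* = 9.0734.

y* = 9.0734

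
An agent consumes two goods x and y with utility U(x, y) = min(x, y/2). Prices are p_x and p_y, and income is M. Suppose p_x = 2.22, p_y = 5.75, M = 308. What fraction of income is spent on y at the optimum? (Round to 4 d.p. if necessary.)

share on y = 0.8382

Leontief preferences: the optimum is at the kink where x/1 = y/2, i.e. y = 2·x.
Budget: p_x·x + p_y·2·x = M, so (p_x + 2·p_y)·x = M.
Demand: x*(p_x,p_y,M) = M/(p_x + 2·p_y), y* = 2·M/(p_x + 2·p_y).
Here 2.22 + 2·5.75 = 13.72, giving x* = 22.449 and y* = 44.898.
Expenditure on y: 5.75·44.898 = 258.1633; share = 0.8382.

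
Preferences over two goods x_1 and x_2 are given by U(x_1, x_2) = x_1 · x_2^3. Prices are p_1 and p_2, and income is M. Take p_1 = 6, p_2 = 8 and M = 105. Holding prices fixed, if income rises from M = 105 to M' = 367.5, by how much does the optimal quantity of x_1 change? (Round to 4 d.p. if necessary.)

Δx_1* = 10.9375

Demand: x_1*(p_1,p_2,M) = 0.25·M/p_1 and x_2* = 0.75·M/p_2.
At p_1=6, p_2=8, M=105: x_1* = 0.25·105/6 = 4.375.
At M' = 367.5: x_1* = 15.3125. Change: 15.3125 − 4.375 = 10.9375.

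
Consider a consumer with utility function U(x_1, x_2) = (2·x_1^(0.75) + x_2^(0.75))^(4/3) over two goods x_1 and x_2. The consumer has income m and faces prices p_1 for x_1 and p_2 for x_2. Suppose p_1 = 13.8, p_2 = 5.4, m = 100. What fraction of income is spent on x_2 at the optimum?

share on x_2 = 0.5106

MU_x_1 ∝ 2·x_1^(-0.25), MU_x_2 ∝ x_2^(-0.25), so MRS = 2·(x_2/x_1)^(0.25) = p_1/p_2.
Solve for the ratio: x_2/x_1 = [(1/2)·p_1/p_2]^(4).
With the ratio pinned down, the budget gives x_1* = m/(p_1 + p_2·(x_2/x_1)) and x_2* = (x_2/x_1)·x_1*.
Numerically x_2/x_1 = 2.665762, so x_1* = 100/(13.8 + 5.4·2.665762) = 3.5467 and x_2* = 2.665762·3.5467 = 9.4547.
Expenditure on x_2: 5.4·9.4547 = 51.0553; share = 0.5106.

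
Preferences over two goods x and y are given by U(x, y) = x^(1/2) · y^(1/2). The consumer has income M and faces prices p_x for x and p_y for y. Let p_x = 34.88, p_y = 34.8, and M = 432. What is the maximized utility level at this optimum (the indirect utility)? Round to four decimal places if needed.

V = 6.1998

Tangency: MRS = y/x = p_x/p_y.
Rearranging, p_y·y = p_x·x. Substituting into the budget gives p_x·x·(1 + 1) = M.
Demand: x*(p_x,p_y,M) = 0.5·M/p_x and y* = 0.5·M/p_y.
At p_x=34.88, p_y=34.8, M=432: x* = 0.5·432/34.88 = 6.1927, y* = 6.2069.
Utility at the optimum: U(6.1927, 6.2069) = 6.1998.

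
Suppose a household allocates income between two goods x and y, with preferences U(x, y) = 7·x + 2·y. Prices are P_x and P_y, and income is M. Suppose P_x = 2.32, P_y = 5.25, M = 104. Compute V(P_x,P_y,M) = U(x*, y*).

Linear utility — the consumer picks whichever good has higher MU/price: 7/2.32 = 3.0172 vs 2/5.25 = 0.381.
x gives more utility per dollar, so spend all income on x: x* = M/P_x, y* = 0.
Numerically: x* = 44.8276, y* = 0.
Utility at the optimum: U(44.8276, 0) = 313.7931.

V = 313.7931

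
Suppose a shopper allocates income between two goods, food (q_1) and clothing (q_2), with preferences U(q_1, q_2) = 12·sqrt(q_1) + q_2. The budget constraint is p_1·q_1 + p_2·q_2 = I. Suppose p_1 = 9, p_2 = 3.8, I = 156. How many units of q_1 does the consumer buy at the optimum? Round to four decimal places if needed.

Set MRS = p_1/p_2: 6·q_1^(−1/2) = p_1/p_2.
Thus q_1* = (6·p_2/p_1)² — independent of I — with the rest of income spent on q_2.
Plugging in: q_1* = (6·3.8/9)² = 6.4178.

q_1* = 6.4178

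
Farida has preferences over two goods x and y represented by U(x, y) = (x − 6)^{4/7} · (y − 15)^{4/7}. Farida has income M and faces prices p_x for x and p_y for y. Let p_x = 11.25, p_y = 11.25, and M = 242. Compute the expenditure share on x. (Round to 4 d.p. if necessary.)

MRS = (y−15)/(x−6). Tangency with p_x/p_y gives y−15 = (p_x/p_y)·(x−6).
After buying the subsistence bundle (6, 15), a share 0.5 of the remaining income goes to x: x* = 6 + 0.5·(M − 6p_x − 15p_y)/p_x.
Discretionary income = 242 − 6·11.25 − 15·11.25 = 5.75; x* = 6 + 0.5·5.75/11.25 = 6.2556; y* = 15 + 0.5·5.75/11.25 = 15.2556.
Expenditure on x: 11.25·6.2556 = 70.375; share = 0.2908.

share on x = 0.2908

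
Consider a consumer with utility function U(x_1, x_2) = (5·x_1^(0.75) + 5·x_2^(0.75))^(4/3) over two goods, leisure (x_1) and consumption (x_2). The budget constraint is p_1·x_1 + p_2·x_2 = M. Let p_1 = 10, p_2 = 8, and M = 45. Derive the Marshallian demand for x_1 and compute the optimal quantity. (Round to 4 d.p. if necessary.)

x_1* = 1.5238

MU_x_1 ∝ 5·x_1^(-0.25), MU_x_2 ∝ 5·x_2^(-0.25), so MRS = (x_2/x_1)^(0.25) = p_1/p_2.
Hence x_2/x_1 = (p_1/p_2)^(1/(0.25)), i.e. raised to the 4 power.
Substitute x_2 = (x_2/x_1)·x_1 into the budget: x_1* = M/(p_1 + p_2·(x_2/x_1)).
Numerically x_2/x_1 = 2.441406, so x_1* = 45/(10 + 8·2.441406) = 1.5238.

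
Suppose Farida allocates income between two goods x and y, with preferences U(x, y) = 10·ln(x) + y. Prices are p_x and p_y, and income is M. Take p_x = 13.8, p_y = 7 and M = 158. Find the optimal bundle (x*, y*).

At the given prices: x* = 10·7/13.8 = 5.0725, and y* = 12.5714.

x* = 5.0725, y* = 12.5714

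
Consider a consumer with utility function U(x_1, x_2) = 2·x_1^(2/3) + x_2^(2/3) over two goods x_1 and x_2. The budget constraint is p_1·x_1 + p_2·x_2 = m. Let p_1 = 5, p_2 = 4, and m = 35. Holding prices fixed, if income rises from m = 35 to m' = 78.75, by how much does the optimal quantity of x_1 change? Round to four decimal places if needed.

Δx_1* = 7.3203

MU_x_1 ∝ 2·x_1^(-1/3), MU_x_2 ∝ x_2^(-1/3), so MRS = 2·(x_2/x_1)^(1/3) = p_1/p_2.
Solve for the ratio: x_2/x_1 = [(1/2)·p_1/p_2]^(3).
With the ratio pinned down, the budget gives x_1* = m/(p_1 + p_2·(x_2/x_1)) and x_2* = (x_2/x_1)·x_1*.
Numerically x_2/x_1 = 0.244141, so x_1* = 35/(5 + 4·0.244141) = 5.8562.
At m' = 78.75: x_1* = 13.1765. Change: 13.1765 − 5.8562 = 7.3203.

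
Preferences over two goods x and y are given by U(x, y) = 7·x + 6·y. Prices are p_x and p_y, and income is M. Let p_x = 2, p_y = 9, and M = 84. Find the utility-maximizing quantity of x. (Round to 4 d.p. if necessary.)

x* = 42

x gives more utility per dollar, so spend all income on x: x* = M/p_x, y* = 0.
Numerically: x* = 42, y* = 0.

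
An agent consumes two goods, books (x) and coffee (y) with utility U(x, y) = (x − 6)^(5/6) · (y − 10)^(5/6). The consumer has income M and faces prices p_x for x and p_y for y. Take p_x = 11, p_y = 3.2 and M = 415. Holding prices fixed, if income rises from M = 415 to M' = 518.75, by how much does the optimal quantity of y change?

Let x' = x−6, y' = y−10. MRS = y'/x' = p_x/p_y.
Substituting into the budget: x* = 6 + 0.5·(M − 6·p_x − 10·p_y)/p_x, and y* = 10 + 0.5·(…)/p_y.
Discretionary income = 415 − 6·11 − 10·3.2 = 317; y* = 10 + 0.5·317/3.2 = 59.5312.
At M' = 518.75: y* = 75.7422. Change: 75.7422 − 59.5312 = 16.2109.

Δy* = 16.2109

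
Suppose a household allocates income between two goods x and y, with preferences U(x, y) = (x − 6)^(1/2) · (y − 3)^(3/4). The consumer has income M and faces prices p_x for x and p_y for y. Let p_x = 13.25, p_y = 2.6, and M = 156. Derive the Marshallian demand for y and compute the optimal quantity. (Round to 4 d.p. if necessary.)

y* = 18.8538

MRS = (2/3)·(y−3)/(x−6). Tangency with p_x/p_y gives y−3 = (3/2)·(p_x/p_y)·(x−6).
After buying the subsistence bundle (6, 3), a share 0.4 of the remaining income goes to x: x* = 6 + 0.4·(M − 6p_x − 3p_y)/p_x.
Discretionary income = 156 − 6·13.25 − 3·2.6 = 68.7; y* = 3 + 0.6·68.7/2.6 = 18.8538.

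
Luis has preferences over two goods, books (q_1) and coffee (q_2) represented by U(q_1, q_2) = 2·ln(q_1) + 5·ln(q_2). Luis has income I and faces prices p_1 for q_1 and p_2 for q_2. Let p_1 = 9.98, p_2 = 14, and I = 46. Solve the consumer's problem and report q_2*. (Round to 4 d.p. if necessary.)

q_2* = 2.3469

MU_q_1/MU_q_2 = (2·q_2)/(5·q_1); tangency sets this equal to p_1/p_2.
So 2·p_2·q_2 = 5·p_1·q_1; combined with the budget, a share 2/7 of income goes to q_1.
Demand: q_1*(p_1,p_2,I) = 2/7·I/p_1 and q_2* = 5/7·I/p_2.
At p_1=9.98, p_2=14, I=46: q_2* = 5/7·46/14 = 2.3469.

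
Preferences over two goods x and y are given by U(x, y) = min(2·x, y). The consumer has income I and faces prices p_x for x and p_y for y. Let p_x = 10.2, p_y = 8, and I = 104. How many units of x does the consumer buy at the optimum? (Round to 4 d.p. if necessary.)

x* = 3.9695

Demand: x*(p_x,p_y,I) = I/(p_x + 2·p_y), y* = 2·I/(p_x + 2·p_y).
Here 10.2 + 2·8 = 26.2, giving x* = 3.9695.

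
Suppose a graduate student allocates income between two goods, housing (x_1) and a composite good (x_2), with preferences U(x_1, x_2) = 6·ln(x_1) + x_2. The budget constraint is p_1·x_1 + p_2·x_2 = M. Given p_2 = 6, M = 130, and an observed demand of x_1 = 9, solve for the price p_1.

p_1 = 4

Set MRS = p_1/p_2: (6/x_1)/1 = p_1/p_2.
So x_1*(p_1,p_2) = 6·p_2/p_1, independent of income; and x_2* = (M − 6·p_2)/p_2.
Set x_1* = 9 in the demand function and solve for p_1: p_1 = 4.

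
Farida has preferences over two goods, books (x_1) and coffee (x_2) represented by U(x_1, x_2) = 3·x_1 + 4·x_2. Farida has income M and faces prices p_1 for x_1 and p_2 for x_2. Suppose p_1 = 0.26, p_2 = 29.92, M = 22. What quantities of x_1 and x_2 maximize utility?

x_1* = 84.6154, x_2* = 0

Perfect substitutes: compare marginal utility per dollar. 3/p_1 vs 4/p_2 → 11.5385 vs 0.1337.
x_1 gives more utility per dollar, so spend all income on x_1: x_1* = M/p_1, x_2* = 0.
Numerically: x_1* = 84.6154, x_2* = 0.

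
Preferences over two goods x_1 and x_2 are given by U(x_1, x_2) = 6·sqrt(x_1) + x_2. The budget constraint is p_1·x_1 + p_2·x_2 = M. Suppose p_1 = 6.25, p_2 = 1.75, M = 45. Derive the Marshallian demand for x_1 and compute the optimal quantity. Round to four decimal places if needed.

x_1* = 0.7056

Utility is quasi-linear in x_2; the FOC for x_1 is 3/√x_1 = p_1/p_2.
Solve: √x_1 = 3·p_2/p_1, so x_1*(p_1,p_2) = (3·p_2/p_1)², and x_2* = (M − p_1·x_1*)/p_2.
Plugging in: x_1* = (3·1.75/6.25)² = 0.7056.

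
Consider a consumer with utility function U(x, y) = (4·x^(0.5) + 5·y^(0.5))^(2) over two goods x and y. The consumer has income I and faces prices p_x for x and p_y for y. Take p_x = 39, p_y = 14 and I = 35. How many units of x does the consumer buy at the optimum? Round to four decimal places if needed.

MRS = MU_x/MU_y = (4/5)·(y/x)^(0.5). Set equal to p_x/p_y.
Hence y/x = ((5/4)·p_x/p_y)^(1/(0.5)), i.e. raised to the 2 power.
With the ratio pinned down, the budget gives x* = I/(p_x + p_y·(y/x)) and y* = (y/x)·x*.
Numerically y/x = 12.125319, so x* = 35/(39 + 14·12.125319) = 0.1677.

x* = 0.1677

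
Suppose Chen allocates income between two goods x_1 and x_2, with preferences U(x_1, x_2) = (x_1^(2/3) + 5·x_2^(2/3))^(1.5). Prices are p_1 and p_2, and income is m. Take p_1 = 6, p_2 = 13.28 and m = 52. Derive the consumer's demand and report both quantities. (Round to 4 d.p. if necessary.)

From the CES first-order condition, (1/5)·(x_2/x_1)^(1/3) = p_1/p_2.
Solve for the ratio: x_2/x_1 = [5·p_1/p_2]^(3).
Substitute x_2 = (x_2/x_1)·x_1 into the budget: x_1* = m/(p_1 + p_2·(x_2/x_1)).
Numerically x_2/x_1 = 11.528413, so x_1* = 52/(6 + 13.28·11.528413) = 0.3268 and x_2* = 11.528413·0.3268 = 3.768.

x_1* = 0.3268, x_2* = 3.768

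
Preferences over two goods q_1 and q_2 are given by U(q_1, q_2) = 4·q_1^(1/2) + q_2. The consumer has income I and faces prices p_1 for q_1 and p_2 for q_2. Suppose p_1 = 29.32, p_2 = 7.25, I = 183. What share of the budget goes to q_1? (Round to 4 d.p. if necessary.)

Set MRS = p_1/p_2: 2·q_1^(−1/2) = p_1/p_2.
Thus q_1* = (2·p_2/p_1)² — independent of I — with the rest of income spent on q_2.
Plugging in: q_1* = (2·7.25/29.32)² = 0.2446, q_2* = 24.2523.
Expenditure on q_1: 29.32·0.2446 = 7.1709; share = 0.0392.

share on q_1 = 0.0392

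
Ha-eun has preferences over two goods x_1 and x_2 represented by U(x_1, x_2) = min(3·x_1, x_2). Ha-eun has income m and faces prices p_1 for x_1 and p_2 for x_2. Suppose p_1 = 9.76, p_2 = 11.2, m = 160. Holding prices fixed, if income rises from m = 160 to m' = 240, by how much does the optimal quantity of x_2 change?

With perfect complements, no substitution: consume in ratio x_1:x_2 = 1:3.
Budget: p_1·x_1 + p_2·3·x_1 = m, so (p_1 + 3·p_2)·x_1 = m.
Demand: x_1*(p_1,p_2,m) = m/(p_1 + 3·p_2), x_2* = 3·m/(p_1 + 3·p_2).
Here 9.76 + 3·11.2 = 43.36, giving x_2* = 11.0701.
At m' = 240: x_2* = 16.6052. Change: 16.6052 − 11.0701 = 5.5351.

Δx_2* = 5.5351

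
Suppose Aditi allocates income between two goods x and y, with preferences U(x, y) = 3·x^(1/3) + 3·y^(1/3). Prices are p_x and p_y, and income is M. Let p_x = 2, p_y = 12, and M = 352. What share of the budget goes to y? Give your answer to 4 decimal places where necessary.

share on y = 0.2899

Numerically y/x = 0.068041, so x* = 352/(2 + 12·0.068041) = 124.978 and y* = 0.068041·124.978 = 8.5037.
Expenditure on y: 12·8.5037 = 102.0441; share = 0.2899.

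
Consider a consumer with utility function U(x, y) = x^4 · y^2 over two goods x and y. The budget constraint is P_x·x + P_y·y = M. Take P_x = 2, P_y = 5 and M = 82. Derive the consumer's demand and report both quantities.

x* = 27.3333, y* = 5.4667

MU_x/MU_y = (4·y)/(2·x); tangency sets this equal to P_x/P_y.
So 4·P_y·y = 2·P_x·x; combined with the budget, a share 2/3 of income goes to x.
Demand: x*(P_x,P_y,M) = 2/3·M/P_x and y* = 1/3·M/P_y.
At P_x=2, P_y=5, M=82: x* = 2/3·82/2 = 27.3333, y* = 5.4667.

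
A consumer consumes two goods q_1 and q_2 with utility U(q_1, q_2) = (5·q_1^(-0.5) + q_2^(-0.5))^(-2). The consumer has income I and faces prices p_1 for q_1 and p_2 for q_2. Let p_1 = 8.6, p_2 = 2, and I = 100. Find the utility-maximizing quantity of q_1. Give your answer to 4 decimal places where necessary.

q_1* = 9.6074

From the CES first-order condition, 5·(q_2/q_1)^(1.5) = p_1/p_2.
Hence q_2/q_1 = ((1/5)·p_1/p_2)^(1/(1.5)), i.e. raised to the 2/3 power.
With the ratio pinned down, the budget gives q_1* = I/(p_1 + p_2·(q_2/q_1)) and q_2* = (q_2/q_1)·q_1*.
Numerically q_2/q_1 = 0.904341, so q_1* = 100/(8.6 + 2·0.904341) = 9.6074.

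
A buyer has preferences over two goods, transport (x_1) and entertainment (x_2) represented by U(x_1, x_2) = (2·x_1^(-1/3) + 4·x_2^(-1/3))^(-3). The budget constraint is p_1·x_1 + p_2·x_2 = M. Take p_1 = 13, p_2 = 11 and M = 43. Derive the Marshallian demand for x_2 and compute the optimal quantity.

Substitute x_2 = (x_2/x_1)·x_1 into the budget: x_1* = M/(p_1 + p_2·(x_2/x_1)).
Numerically x_2/x_1 = 1.906275, so x_1* = 43/(13 + 11·1.906275) = 1.2659 and x_2* = 1.906275·1.2659 = 2.4131.

x_2* = 2.4131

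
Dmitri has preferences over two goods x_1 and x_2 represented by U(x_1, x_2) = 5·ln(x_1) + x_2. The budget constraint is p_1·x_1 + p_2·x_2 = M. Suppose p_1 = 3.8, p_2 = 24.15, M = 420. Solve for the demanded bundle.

Set MRS = p_1/p_2: (5/x_1)/1 = p_1/p_2.
So x_1*(p_1,p_2) = 5·p_2/p_1, independent of income; and x_2* = (M − 5·p_2)/p_2.
At the given prices: x_1* = 5·24.15/3.8 = 31.7763, and x_2* = 12.3913.

x_1* = 31.7763, x_2* = 12.3913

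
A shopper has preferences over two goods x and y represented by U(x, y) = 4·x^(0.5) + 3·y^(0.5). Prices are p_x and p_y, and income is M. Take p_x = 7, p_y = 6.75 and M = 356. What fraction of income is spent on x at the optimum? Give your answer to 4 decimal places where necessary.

From the CES first-order condition, (4/3)·(y/x)^(0.5) = p_x/p_y.
Solve for the ratio: y/x = [(3/4)·p_x/p_y]^(2).
With the ratio pinned down, the budget gives x* = M/(p_x + p_y·(y/x)) and y* = (y/x)·x*.
Numerically y/x = 0.604938, so x* = 356/(7 + 6.75·0.604938) = 32.1203 and y* = 0.604938·32.1203 = 19.4308.
Expenditure on x: 7·32.1203 = 224.8421; share = 0.6316.

share on x = 0.6316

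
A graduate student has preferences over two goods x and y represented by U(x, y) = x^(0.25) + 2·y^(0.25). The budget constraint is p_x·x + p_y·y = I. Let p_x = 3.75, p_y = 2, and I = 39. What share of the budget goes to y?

share on y = 0.7565

MU_x ∝ x^(-0.75), MU_y ∝ 2·y^(-0.75), so MRS = (1/2)·(y/x)^(0.75) = p_x/p_y.
Hence y/x = (2·p_x/p_y)^(1/(0.75)), i.e. raised to the 4/3 power.
Substitute y = (y/x)·x into the budget: x* = I/(p_x + p_y·(y/x)).
Numerically y/x = 5.826061, so x* = 39/(3.75 + 2·5.826061) = 2.5321 and y* = 5.826061·2.5321 = 14.7523.
Expenditure on y: 2·14.7523 = 29.5046; share = 0.7565.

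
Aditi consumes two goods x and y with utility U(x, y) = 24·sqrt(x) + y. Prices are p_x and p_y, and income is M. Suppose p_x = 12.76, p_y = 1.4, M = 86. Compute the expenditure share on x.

Set MRS = p_x/p_y: 12·x^(−1/2) = p_x/p_y.
Thus x* = (12·p_y/p_x)² — independent of M — with the rest of income spent on y.
Plugging in: x* = (12·1.4/12.76)² = 1.7335, y* = 45.6292.
Expenditure on x: 12.76·1.7335 = 22.1191; share = 0.2572.

share on x = 0.2572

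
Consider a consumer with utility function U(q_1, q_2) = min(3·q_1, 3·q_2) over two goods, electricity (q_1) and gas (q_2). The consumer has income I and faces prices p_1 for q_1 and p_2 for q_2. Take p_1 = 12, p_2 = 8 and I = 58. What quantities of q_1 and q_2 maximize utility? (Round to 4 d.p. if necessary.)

q_1* = 2.9, q_2* = 2.9

Leontief preferences: the optimum is at the kink where q_1/3 = q_2/3, i.e. q_2 = q_1.
Budget: p_1·q_1 + p_2·q_1 = I, so (3·p_1 + 3·p_2)·q_1 = 3·I.
Demand: q_1*(p_1,p_2,I) = 3·I/(3·p_1 + 3·p_2), q_2* = 3·I/(3·p_1 + 3·p_2).
Here 3·12 + 3·8 = 60, giving q_1* = 2.9 and q_2* = 2.9.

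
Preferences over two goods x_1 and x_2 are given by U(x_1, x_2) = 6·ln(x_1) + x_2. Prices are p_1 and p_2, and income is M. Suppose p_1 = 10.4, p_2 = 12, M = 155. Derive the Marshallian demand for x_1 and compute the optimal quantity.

At the given prices: x_1* = 6·12/10.4 = 6.9231.

x_1* = 6.9231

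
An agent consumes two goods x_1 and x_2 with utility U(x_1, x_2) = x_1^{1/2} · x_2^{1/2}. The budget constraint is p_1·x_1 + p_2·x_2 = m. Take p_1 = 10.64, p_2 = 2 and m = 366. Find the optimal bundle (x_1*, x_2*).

The MRS is x_2/x_1. Set MRS = p_1/p_2.
So 0.5·p_2·x_2 = 0.5·p_1·x_1; combined with the budget, a share 0.5 of income goes to x_1.
Demand: x_1*(p_1,p_2,m) = 0.5·m/p_1 and x_2* = 0.5·m/p_2.
At p_1=10.64, p_2=2, m=366: x_1* = 0.5·366/10.64 = 17.1992, x_2* = 91.5.

x_1* = 17.1992, x_2* = 91.5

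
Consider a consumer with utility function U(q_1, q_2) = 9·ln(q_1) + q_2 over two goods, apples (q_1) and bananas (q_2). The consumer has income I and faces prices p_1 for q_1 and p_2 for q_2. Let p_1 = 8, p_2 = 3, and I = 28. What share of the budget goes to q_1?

share on q_1 = 0.9643

Set MRS = p_1/p_2: (9/q_1)/1 = p_1/p_2.
So q_1*(p_1,p_2) = 9·p_2/p_1, independent of income; and q_2* = (I − 9·p_2)/p_2.
At the given prices: q_1* = 9·3/8 = 3.375, and q_2* = 0.3333.
Expenditure on q_1: 8·3.375 = 27; share = 0.9643.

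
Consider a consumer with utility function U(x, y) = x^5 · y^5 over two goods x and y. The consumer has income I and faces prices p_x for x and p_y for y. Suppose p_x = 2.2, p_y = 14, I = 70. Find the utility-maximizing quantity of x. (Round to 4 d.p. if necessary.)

Tangency: MRS = y/x = p_x/p_y.
So 5·p_y·y = 5·p_x·x; combined with the budget, a share 0.5 of income goes to x.
Demand: x*(p_x,p_y,I) = 0.5·I/p_x and y* = 0.5·I/p_y.
At p_x=2.2, p_y=14, I=70: x* = 0.5·70/2.2 = 15.9091.

x* = 15.9091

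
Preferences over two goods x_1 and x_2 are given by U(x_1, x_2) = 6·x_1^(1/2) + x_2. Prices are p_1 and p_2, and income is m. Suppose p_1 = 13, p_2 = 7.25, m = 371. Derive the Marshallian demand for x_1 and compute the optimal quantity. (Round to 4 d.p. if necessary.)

x_1* = 2.7992

Thus x_1* = (3·p_2/p_1)² — independent of m — with the rest of income spent on x_2.
Plugging in: x_1* = (3·7.25/13)² = 2.7992.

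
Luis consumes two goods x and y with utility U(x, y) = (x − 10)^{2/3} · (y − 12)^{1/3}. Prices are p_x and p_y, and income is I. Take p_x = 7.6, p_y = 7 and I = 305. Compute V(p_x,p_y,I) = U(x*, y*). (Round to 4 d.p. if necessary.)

V = 10.3759

Let x' = x−10, y' = y−12. MRS = 2·y'/x' = p_x/p_y.
Substituting into the budget: x* = 10 + 2/3·(I − 10·p_x − 12·p_y)/p_x, and y* = 12 + 1/3·(…)/p_y.
Discretionary income = 305 − 10·7.6 − 12·7 = 145; x* = 10 + 2/3·145/7.6 = 22.7193; y* = 12 + 1/3·145/7 = 18.9048.
Utility at the optimum: U(22.7193, 18.9048) = 10.3759.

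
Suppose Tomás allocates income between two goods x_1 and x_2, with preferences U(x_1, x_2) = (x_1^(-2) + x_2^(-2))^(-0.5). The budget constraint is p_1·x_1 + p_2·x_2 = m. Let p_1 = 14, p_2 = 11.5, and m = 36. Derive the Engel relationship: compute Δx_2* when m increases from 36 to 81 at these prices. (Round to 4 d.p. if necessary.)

Δx_2* = 1.8284

MU_x_1 ∝ x_1^(-3), MU_x_2 ∝ x_2^(-3), so MRS = (x_2/x_1)^(3) = p_1/p_2.
Solve for the ratio: x_2/x_1 = [p_1/p_2]^(1/3).
Substitute x_2 = (x_2/x_1)·x_1 into the budget: x_1* = m/(p_1 + p_2·(x_2/x_1)).
Numerically x_2/x_1 = 1.067768, so x_1* = 36/(14 + 11.5·1.067768) = 1.3699 and x_2* = 1.067768·1.3699 = 1.4627.
At m' = 81: x_2* = 3.2911. Change: 3.2911 − 1.4627 = 1.8284.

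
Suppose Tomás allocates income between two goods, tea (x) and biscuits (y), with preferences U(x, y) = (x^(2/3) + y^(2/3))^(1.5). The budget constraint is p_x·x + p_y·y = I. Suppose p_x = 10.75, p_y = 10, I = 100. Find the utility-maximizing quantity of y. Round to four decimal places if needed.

Numerically y/x = 1.242297, so x* = 100/(10.75 + 10·1.242297) = 4.3154 and y* = 1.242297·4.3154 = 5.361.

y* = 5.361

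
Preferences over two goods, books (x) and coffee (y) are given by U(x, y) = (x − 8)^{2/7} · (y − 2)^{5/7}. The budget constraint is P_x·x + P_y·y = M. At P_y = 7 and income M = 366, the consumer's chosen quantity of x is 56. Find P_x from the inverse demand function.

MRS = (2/5)·(y−2)/(x−8). Tangency with P_x/P_y gives y−2 = (5/2)·(P_x/P_y)·(x−8).
After buying the subsistence bundle (8, 2), a share 2/7 of the remaining income goes to x: x* = 8 + 2/7·(M − 8P_x − 2P_y)/P_x.
Set x* = 56 in the demand function and solve for P_x: P_x = 2.

P_x = 2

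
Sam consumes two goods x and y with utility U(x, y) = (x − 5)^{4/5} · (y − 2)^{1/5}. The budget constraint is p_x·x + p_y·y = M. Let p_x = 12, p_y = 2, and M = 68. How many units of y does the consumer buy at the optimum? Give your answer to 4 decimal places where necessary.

MRS = 4·(y−2)/(x−5). Tangency with p_x/p_y gives y−2 = (1/4)·(p_x/p_y)·(x−5).
After buying the subsistence bundle (5, 2), a share 0.8 of the remaining income goes to x: x* = 5 + 0.8·(M − 5p_x − 2p_y)/p_x.
Discretionary income = 68 − 5·12 − 2·2 = 4; y* = 2 + 0.2·4/2 = 2.4.

y* = 2.4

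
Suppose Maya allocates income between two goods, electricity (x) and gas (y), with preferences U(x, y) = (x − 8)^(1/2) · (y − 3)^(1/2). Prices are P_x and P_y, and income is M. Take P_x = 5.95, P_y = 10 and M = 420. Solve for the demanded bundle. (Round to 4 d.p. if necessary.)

x* = 36.7731, y* = 20.12

Let x' = x−8, y' = y−3. MRS = y'/x' = P_x/P_y.
After buying the subsistence bundle (8, 3), a share 0.5 of the remaining income goes to x: x* = 8 + 0.5·(M − 8P_x − 3P_y)/P_x.
Discretionary income = 420 − 8·5.95 − 3·10 = 342.4; x* = 8 + 0.5·342.4/5.95 = 36.7731; y* = 3 + 0.5·342.4/10 = 20.12.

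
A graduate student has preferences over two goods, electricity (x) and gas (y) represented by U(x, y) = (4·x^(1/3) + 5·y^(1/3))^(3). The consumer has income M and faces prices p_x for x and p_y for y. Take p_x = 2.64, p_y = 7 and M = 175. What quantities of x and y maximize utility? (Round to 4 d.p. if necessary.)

Substitute y = (y/x)·x into the budget: x* = M/(p_x + p_y·(y/x)).
Numerically y/x = 0.323686, so x* = 175/(2.64 + 7·0.323686) = 35.672 and y* = 0.323686·35.672 = 11.5465.

x* = 35.672, y* = 11.5465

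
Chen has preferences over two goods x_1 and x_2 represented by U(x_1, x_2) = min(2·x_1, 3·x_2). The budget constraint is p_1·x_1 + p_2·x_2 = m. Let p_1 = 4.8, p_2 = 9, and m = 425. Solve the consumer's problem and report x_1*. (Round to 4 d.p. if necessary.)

x_1* = 39.3519

With perfect complements, no substitution: consume in ratio x_1:x_2 = 3:2.
Budget: p_1·x_1 + p_2·(2/3)·x_1 = m, so (3·p_1 + 2·p_2)·x_1 = 3·m.
Demand: x_1*(p_1,p_2,m) = 3·m/(3·p_1 + 2·p_2), x_2* = 2·m/(3·p_1 + 2·p_2).
Here 3·4.8 + 2·9 = 32.4, giving x_1* = 39.3519.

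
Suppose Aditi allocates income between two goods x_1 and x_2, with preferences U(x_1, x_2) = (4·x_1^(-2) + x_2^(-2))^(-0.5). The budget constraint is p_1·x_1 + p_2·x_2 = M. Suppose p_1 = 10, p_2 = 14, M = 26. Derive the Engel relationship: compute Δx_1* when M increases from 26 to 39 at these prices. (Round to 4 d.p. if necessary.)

Δx_1* = 0.7269

Substitute x_2 = (x_2/x_1)·x_1 into the budget: x_1* = M/(p_1 + p_2·(x_2/x_1)).
Numerically x_2/x_1 = 0.563124, so x_1* = 26/(10 + 14·0.563124) = 1.4538.
At M' = 39: x_1* = 2.1808. Change: 2.1808 − 1.4538 = 0.7269.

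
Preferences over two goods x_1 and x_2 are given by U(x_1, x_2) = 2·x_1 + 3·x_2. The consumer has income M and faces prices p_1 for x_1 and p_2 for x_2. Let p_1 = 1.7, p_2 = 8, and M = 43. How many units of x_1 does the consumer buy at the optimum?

Perfect substitutes: compare marginal utility per dollar. 2/p_1 vs 3/p_2 → 1.1765 vs 0.375.
x_1 gives more utility per dollar, so spend all income on x_1: x_1* = M/p_1, x_2* = 0.
Numerically: x_1* = 25.2941, x_2* = 0.

x_1* = 25.2941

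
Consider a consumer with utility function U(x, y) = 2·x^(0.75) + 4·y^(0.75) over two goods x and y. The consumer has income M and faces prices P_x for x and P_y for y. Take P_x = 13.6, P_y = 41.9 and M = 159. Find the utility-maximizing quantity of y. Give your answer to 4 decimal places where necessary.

y* = 1.342

MRS = MU_x/MU_y = (1/2)·(y/x)^(0.25). Set equal to P_x/P_y.
Solve for the ratio: y/x = [2·P_x/P_y]^(4).
Substitute y = (y/x)·x into the budget: x* = M/(P_x + P_y·(y/x)).
Numerically y/x = 0.17759, so x* = 159/(13.6 + 41.9·0.17759) = 7.5567 and y* = 0.17759·7.5567 = 1.342.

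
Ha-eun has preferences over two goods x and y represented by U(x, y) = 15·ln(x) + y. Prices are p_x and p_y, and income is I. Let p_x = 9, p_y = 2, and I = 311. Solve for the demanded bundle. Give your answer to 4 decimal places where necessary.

x* = 3.3333, y* = 140.5

MU_x = 15/x, MU_y = 1. Tangency: 15/x = p_x/p_y.
So x*(p_x,p_y) = 15·p_y/p_x, independent of income; and y* = (I − 15·p_y)/p_y.
At the given prices: x* = 15·2/9 = 3.3333, and y* = 140.5.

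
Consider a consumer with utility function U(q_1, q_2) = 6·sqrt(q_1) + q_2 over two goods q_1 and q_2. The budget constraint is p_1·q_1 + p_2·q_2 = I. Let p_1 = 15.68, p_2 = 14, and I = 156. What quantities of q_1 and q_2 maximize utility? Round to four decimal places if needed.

MU_q_1 = 3/√q_1, MU_q_2 = 1. Tangency: 3/√q_1 = p_1/p_2.
Solve: √q_1 = 3·p_2/p_1, so q_1*(p_1,p_2) = (3·p_2/p_1)², and q_2* = (I − p_1·q_1*)/p_2.
Plugging in: q_1* = (3·14/15.68)² = 7.1747, q_2* = 3.1071.

q_1* = 7.1747, q_2* = 3.1071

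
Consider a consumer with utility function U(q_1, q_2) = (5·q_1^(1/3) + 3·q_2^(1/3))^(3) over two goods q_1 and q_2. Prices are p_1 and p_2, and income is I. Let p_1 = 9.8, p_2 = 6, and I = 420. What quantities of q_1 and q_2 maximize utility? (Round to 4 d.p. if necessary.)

q_1* = 26.887, q_2* = 26.0845

MU_q_1 ∝ 5·q_1^(-2/3), MU_q_2 ∝ 3·q_2^(-2/3), so MRS = (5/3)·(q_2/q_1)^(2/3) = p_1/p_2.
Solve for the ratio: q_2/q_1 = [(3/5)·p_1/p_2]^(1.5).
With the ratio pinned down, the budget gives q_1* = I/(p_1 + p_2·(q_2/q_1)) and q_2* = (q_2/q_1)·q_1*.
Numerically q_2/q_1 = 0.970151, so q_1* = 420/(9.8 + 6·0.970151) = 26.887 and q_2* = 0.970151·26.887 = 26.0845.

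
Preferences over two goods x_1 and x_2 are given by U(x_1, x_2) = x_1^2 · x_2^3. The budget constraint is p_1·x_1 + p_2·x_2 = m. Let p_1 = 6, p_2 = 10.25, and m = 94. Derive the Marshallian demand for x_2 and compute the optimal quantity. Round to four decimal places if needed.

x_2* = 5.5024

At p_1=6, p_2=10.25, m=94: x_2* = 0.6·94/10.25 = 5.5024.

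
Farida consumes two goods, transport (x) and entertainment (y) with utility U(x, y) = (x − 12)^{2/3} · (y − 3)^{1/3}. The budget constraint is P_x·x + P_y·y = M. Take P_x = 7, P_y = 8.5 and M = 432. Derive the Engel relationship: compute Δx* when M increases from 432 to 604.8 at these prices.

Let x' = x−12, y' = y−3. MRS = 2·y'/x' = P_x/P_y.
Substituting into the budget: x* = 12 + 2/3·(M − 12·P_x − 3·P_y)/P_x, and y* = 3 + 1/3·(…)/P_y.
Discretionary income = 432 − 12·7 − 3·8.5 = 322.5; x* = 12 + 2/3·322.5/7 = 42.7143.
At M' = 604.8: x* = 59.1714. Change: 59.1714 − 42.7143 = 16.4571.

Δx* = 16.4571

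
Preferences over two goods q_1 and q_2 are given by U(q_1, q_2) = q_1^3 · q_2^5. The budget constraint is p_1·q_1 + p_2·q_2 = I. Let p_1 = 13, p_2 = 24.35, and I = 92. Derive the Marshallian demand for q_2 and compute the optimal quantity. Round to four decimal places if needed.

The MRS is (3/5)·q_2/q_1. Set MRS = p_1/p_2.
Rearranging, p_2·q_2 = (5/3)·p_1·q_1. Substituting into the budget gives p_1·q_1·(1 + (5/3)) = I.
Demand: q_1*(p_1,p_2,I) = 0.375·I/p_1 and q_2* = 0.625·I/p_2.
At p_1=13, p_2=24.35, I=92: q_2* = 0.625·92/24.35 = 2.3614.

q_2* = 2.3614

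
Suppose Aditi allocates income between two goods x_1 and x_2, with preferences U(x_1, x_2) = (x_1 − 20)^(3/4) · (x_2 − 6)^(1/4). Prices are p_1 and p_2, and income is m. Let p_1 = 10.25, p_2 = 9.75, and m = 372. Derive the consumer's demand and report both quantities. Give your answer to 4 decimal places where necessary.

MRS = 3·(x_2−6)/(x_1−20). Tangency with p_1/p_2 gives x_2−6 = (1/3)·(p_1/p_2)·(x_1−20).
Substituting into the budget: x_1* = 20 + 0.75·(m − 20·p_1 − 6·p_2)/p_1, and x_2* = 6 + 0.25·(…)/p_2.
Discretionary income = 372 − 20·10.25 − 6·9.75 = 108.5; x_1* = 20 + 0.75·108.5/10.25 = 27.939; x_2* = 6 + 0.25·108.5/9.75 = 8.7821.

x_1* = 27.939, x_2* = 8.7821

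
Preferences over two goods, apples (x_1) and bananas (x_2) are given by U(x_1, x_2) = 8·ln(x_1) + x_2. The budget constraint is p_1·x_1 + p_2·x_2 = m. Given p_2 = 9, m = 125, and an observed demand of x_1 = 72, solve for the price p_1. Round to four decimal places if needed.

p_1 = 1

Set MRS = p_1/p_2: (8/x_1)/1 = p_1/p_2.
So x_1*(p_1,p_2) = 8·p_2/p_1, independent of income; and x_2* = (m − 8·p_2)/p_2.
Set x_1* = 72 in the demand function and solve for p_1: p_1 = 1.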